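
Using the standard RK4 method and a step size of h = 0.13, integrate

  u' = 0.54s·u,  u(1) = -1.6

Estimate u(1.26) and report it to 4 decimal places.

RK4: k1 = f(s_n, u_n); k2 = f(s_n + h/2, u_n + (h/2)·k1); k3 = f(s_n + h/2, u_n + (h/2)·k2); k4 = f(s_n + h, u_n + h·k3); u_{n+1} = u_n + (h/6)·(k1 + 2k2 + 2k3 + k4).
s=1.000000, u=-1.600000:
  k1 = f(1.000000, -1.600000) = -0.864000
  k2 = f(1.065000, -1.656160) = -0.952458
  k3 = f(1.065000, -1.661910) = -0.955764
  k4 = f(1.130000, -1.724249) = -1.052137
  u ← -1.600000 + (0.13/6)·(k1 + 2k2 + 2k3 + k4) = -1.724206
s=1.130000, u=-1.724206:
  k1 = f(1.130000, -1.724206) = -1.052110
  k2 = f(1.195000, -1.792593) = -1.156760
  k3 = f(1.195000, -1.799395) = -1.161150
  k4 = f(1.260000, -1.875155) = -1.275856
  u ← -1.724206 + (0.13/6)·(k1 + 2k2 + 2k3 + k4) = -1.875088
u(1.26) ≈ -1.8751

-1.8751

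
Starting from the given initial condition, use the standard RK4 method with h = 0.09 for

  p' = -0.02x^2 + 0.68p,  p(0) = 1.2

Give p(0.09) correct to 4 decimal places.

1.2757

RK4: k1 = f(x_n, p_n); k2 = f(x_n + h/2, p_n + (h/2)·k1); k3 = f(x_n + h/2, p_n + (h/2)·k2); k4 = f(x_n + h, p_n + h·k3); p_{n+1} = p_n + (h/6)·(k1 + 2k2 + 2k3 + k4).
x=0.000000, p=1.200000:
  k1 = f(0.000000, 1.200000) = 0.816000
  k2 = f(0.045000, 1.236720) = 0.840929
  k3 = f(0.045000, 1.237842) = 0.841692
  k4 = f(0.090000, 1.275752) = 0.867350
  p ← 1.200000 + (0.09/6)·(k1 + 2k2 + 2k3 + k4) = 1.275729
p(0.09) ≈ 1.2757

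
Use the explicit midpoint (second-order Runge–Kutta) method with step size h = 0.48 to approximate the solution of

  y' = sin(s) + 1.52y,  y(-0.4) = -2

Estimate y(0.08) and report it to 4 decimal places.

Midpoint: k1 = f(s_n, y_n); k2 = f(s_n + h/2, y_n + (h/2)·k1); y_{n+1} = y_n + h·k2.
s=-0.400000, y=-2.000000:
  k1 = f(-0.400000, -2.000000) = -3.429418
  k2 = f(-0.160000, -2.823060) = -4.450370
  y ← -2.000000 + 0.48·(-4.450370) = -4.136178
y(0.08) ≈ -4.1362

-4.1362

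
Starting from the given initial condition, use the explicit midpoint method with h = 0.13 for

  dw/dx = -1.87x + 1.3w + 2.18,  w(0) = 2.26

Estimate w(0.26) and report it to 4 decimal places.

3.7666

Midpoint: k1 = f(x_n, w_n); k2 = f(x_n + h/2, w_n + (h/2)·k1); w_{n+1} = w_n + h·k2.
x=0.000000, w=2.260000:
  k1 = f(0.000000, 2.260000) = 5.118000
  k2 = f(0.065000, 2.592670) = 5.428921
  w ← 2.260000 + 0.13·5.428921 = 2.965760
x=0.130000, w=2.965760:
  k1 = f(0.130000, 2.965760) = 5.792388
  k2 = f(0.195000, 3.342265) = 6.160294
  w ← 2.965760 + 0.13·6.160294 = 3.766598
w(0.26) ≈ 3.7666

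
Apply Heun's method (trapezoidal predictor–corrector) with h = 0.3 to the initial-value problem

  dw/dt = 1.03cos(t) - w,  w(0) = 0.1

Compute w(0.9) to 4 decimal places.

0.5406

Heun: k1 = f(t_n, w_n); k2 = f(t_n + h, w_n + h·k1); w_{n+1} = w_n + (h/2)·(k1 + k2).
t=0.000000, w=0.100000:
  k1 = f(0.000000, 0.100000) = 0.930000
  k2 = f(0.300000, 0.379000) = 0.604997
  w ← 0.100000 + (0.3/2)·(0.930000 + 0.604997) = 0.330249
t=0.300000, w=0.330249:
  k1 = f(0.300000, 0.330249) = 0.653747
  k2 = f(0.600000, 0.526374) = 0.323722
  w ← 0.330249 + (0.3/2)·(0.653747 + 0.323722) = 0.476870
t=0.600000, w=0.476870:
  k1 = f(0.600000, 0.476870) = 0.373226
  k2 = f(0.900000, 0.588838) = 0.051421
  w ← 0.476870 + (0.3/2)·(0.373226 + 0.051421) = 0.540567
w(0.9) ≈ 0.5406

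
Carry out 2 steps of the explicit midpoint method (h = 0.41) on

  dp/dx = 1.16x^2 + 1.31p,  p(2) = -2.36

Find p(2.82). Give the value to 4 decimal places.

2.0695

Midpoint: k1 = f(x_n, p_n); k2 = f(x_n + h/2, p_n + (h/2)·k1); p_{n+1} = p_n + h·k2.
x=2.000000, p=-2.360000:
  k1 = f(2.000000, -2.360000) = 1.548400
  k2 = f(2.205000, -2.042578) = 2.964172
  p ← -2.360000 + 0.41·2.964172 = -1.144690
x=2.410000, p=-1.144690:
  k1 = f(2.410000, -1.144690) = 5.237853
  k2 = f(2.615000, -0.070930) = 7.839423
  p ← -1.144690 + 0.41·7.839423 = 2.069474
p(2.82) ≈ 2.0695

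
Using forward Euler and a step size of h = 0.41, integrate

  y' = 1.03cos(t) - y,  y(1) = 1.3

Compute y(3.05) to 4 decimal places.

-0.4247

Euler: y_{n+1} = y_n + h·f(t_n, y_n).
t=1.000000, y=1.300000: f=-0.743489 → y ← 1.300000 + 0.41·(-0.743489) = 0.995170
t=1.410000, y=0.995170: f=-0.830262 → y ← 0.995170 + 0.41·(-0.830262) = 0.654762
t=1.820000, y=0.654762: f=-0.908793 → y ← 0.654762 + 0.41·(-0.908793) = 0.282157
t=2.230000, y=0.282157: f=-0.913019 → y ← 0.282157 + 0.41·(-0.913019) = -0.092181
t=2.640000, y=-0.092181: f=-0.810941 → y ← -0.092181 + 0.41·(-0.810941) = -0.424667
y(3.05) ≈ -0.4247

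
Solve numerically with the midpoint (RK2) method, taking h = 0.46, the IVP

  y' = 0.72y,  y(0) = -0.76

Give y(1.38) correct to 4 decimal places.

Midpoint: k1 = f(t_n, y_n); k2 = f(t_n + h/2, y_n + (h/2)·k1); y_{n+1} = y_n + h·k2.
t=0.000000, y=-0.760000:
  k1 = f(0.000000, -0.760000) = -0.547200
  k2 = f(0.230000, -0.885856) = -0.637816
  y ← -0.760000 + 0.46·(-0.637816) = -1.053396
t=0.460000, y=-1.053396:
  k1 = f(0.460000, -1.053396) = -0.758445
  k2 = f(0.690000, -1.227838) = -0.884043
  y ← -1.053396 + 0.46·(-0.884043) = -1.460055
t=0.920000, y=-1.460055:
  k1 = f(0.920000, -1.460055) = -1.051240
  k2 = f(1.150000, -1.701841) = -1.225325
  y ← -1.460055 + 0.46·(-1.225325) = -2.023705
y(1.38) ≈ -2.0237

-2.0237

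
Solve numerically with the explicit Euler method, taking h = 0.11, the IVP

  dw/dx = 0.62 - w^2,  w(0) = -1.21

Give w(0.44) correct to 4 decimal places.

-1.7802

Euler: w_{n+1} = w_n + h·f(x_n, w_n).
x=0.000000, w=-1.210000: f=-0.844100 → w ← -1.210000 + 0.11·(-0.844100) = -1.302851
x=0.110000, w=-1.302851: f=-1.077421 → w ← -1.302851 + 0.11·(-1.077421) = -1.421367
x=0.220000, w=-1.421367: f=-1.400285 → w ← -1.421367 + 0.11·(-1.400285) = -1.575399
x=0.330000, w=-1.575399: f=-1.861881 → w ← -1.575399 + 0.11·(-1.861881) = -1.780206
w(0.44) ≈ -1.7802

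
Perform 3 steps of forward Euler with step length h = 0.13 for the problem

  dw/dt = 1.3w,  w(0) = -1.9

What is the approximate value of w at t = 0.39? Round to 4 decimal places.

Euler: w_{n+1} = w_n + h·f(t_n, w_n).
t=0.000000, w=-1.900000: f=-2.470000 → w ← -1.900000 + 0.13·(-2.470000) = -2.221100
t=0.130000, w=-2.221100: f=-2.887430 → w ← -2.221100 + 0.13·(-2.887430) = -2.596466
t=0.260000, w=-2.596466: f=-3.375406 → w ← -2.596466 + 0.13·(-3.375406) = -3.035269
w(0.39) ≈ -3.0353

-3.0353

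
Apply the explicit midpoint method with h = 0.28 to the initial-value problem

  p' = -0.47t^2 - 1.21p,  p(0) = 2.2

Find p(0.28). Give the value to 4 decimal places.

1.5783

Midpoint: k1 = f(t_n, p_n); k2 = f(t_n + h/2, p_n + (h/2)·k1); p_{n+1} = p_n + h·k2.
t=0.000000, p=2.200000:
  k1 = f(0.000000, 2.200000) = -2.662000
  k2 = f(0.140000, 1.827320) = -2.220269
  p ← 2.200000 + 0.28·(-2.220269) = 1.578325
p(0.28) ≈ 1.5783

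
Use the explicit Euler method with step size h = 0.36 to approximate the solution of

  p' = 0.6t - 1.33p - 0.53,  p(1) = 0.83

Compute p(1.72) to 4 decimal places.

0.3416

Euler: p_{n+1} = p_n + h·f(t_n, p_n).
t=1.000000, p=0.830000: f=-1.033900 → p ← 0.830000 + 0.36·(-1.033900) = 0.457796
t=1.360000, p=0.457796: f=-0.322869 → p ← 0.457796 + 0.36·(-0.322869) = 0.341563
p(1.72) ≈ 0.3416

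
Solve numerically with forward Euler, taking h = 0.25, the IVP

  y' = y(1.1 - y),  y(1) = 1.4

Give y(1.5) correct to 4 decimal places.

Euler: y_{n+1} = y_n + h·f(x_n, y_n).
x=1.000000, y=1.400000: f=-0.420000 → y ← 1.400000 + 0.25·(-0.420000) = 1.295000
x=1.250000, y=1.295000: f=-0.252525 → y ← 1.295000 + 0.25·(-0.252525) = 1.231869
y(1.5) ≈ 1.2319

1.2319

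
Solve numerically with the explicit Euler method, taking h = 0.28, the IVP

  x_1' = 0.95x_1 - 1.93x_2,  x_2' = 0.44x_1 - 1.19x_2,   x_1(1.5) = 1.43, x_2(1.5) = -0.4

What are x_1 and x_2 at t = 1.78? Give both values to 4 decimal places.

Euler on (x_1,x_2): x_1_{n+1} = x_1_n + h·x_1', x_2_{n+1} = x_2_n + h·x_2'.
1.500000: (1.430000, -0.400000); f=(2.130500, 1.105200) → (2.026540, -0.090544)
(x_1(1.78), x_2(1.78)) ≈ (2.0265, -0.0905)

2.0265, -0.0905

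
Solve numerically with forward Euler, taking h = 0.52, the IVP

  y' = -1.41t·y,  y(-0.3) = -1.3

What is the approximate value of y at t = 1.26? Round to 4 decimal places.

Euler: y_{n+1} = y_n + h·f(t_n, y_n).
t=-0.300000, y=-1.300000: f=-0.549900 → y ← -1.300000 + 0.52·(-0.549900) = -1.585948
t=0.220000, y=-1.585948: f=0.491961 → y ← -1.585948 + 0.52·0.491961 = -1.330128
t=0.740000, y=-1.330128: f=1.387856 → y ← -1.330128 + 0.52·1.387856 = -0.608443
y(1.26) ≈ -0.6084

-0.6084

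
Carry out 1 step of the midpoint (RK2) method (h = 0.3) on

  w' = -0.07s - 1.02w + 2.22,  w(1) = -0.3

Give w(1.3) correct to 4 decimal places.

0.3209

Midpoint: k1 = f(s_n, w_n); k2 = f(s_n + h/2, w_n + (h/2)·k1); w_{n+1} = w_n + h·k2.
s=1.000000, w=-0.300000:
  k1 = f(1.000000, -0.300000) = 2.456000
  k2 = f(1.150000, 0.068400) = 2.069732
  w ← -0.300000 + 0.3·2.069732 = 0.320920
w(1.3) ≈ 0.3209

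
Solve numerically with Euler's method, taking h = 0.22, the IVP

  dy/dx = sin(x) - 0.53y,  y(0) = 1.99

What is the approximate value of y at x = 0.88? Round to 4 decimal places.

1.4671

Euler: y_{n+1} = y_n + h·f(x_n, y_n).
x=0.000000, y=1.990000: f=-1.054700 → y ← 1.990000 + 0.22·(-1.054700) = 1.757966
x=0.220000, y=1.757966: f=-0.713492 → y ← 1.757966 + 0.22·(-0.713492) = 1.600998
x=0.440000, y=1.600998: f=-0.422589 → y ← 1.600998 + 0.22·(-0.422589) = 1.508028
x=0.660000, y=1.508028: f=-0.186138 → y ← 1.508028 + 0.22·(-0.186138) = 1.467078
y(0.88) ≈ 1.4671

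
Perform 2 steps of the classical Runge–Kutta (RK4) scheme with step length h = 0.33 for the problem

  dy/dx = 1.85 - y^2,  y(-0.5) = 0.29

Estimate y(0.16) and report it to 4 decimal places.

1.0946

RK4: k1 = f(x_n, y_n); k2 = f(x_n + h/2, y_n + (h/2)·k1); k3 = f(x_n + h/2, y_n + (h/2)·k2); k4 = f(x_n + h, y_n + h·k3); y_{n+1} = y_n + (h/6)·(k1 + 2k2 + 2k3 + k4).
x=-0.500000, y=0.290000:
  k1 = f(-0.500000, 0.290000) = 1.765900
  k2 = f(-0.335000, 0.581373) = 1.512005
  k3 = f(-0.335000, 0.539481) = 1.558960
  k4 = f(-0.170000, 0.804457) = 1.202849
  y ← 0.290000 + (0.33/6)·(k1 + 2k2 + 2k3 + k4) = 0.791087
x=-0.170000, y=0.791087:
  k1 = f(-0.170000, 0.791087) = 1.224181
  k2 = f(-0.005000, 0.993077) = 0.863798
  k3 = f(-0.005000, 0.933614) = 0.978365
  k4 = f(0.160000, 1.113948) = 0.609120
  y ← 0.791087 + (0.33/6)·(k1 + 2k2 + 2k3 + k4) = 1.094557
y(0.16) ≈ 1.0946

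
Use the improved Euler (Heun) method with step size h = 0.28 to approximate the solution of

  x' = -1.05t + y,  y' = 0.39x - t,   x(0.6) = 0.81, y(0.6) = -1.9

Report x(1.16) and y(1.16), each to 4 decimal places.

-0.8604, -2.3832

Heun on (x,y): k1 = f(t_n, state_n); k2 = f(t_n + h, state_n + h·k1); state_{n+1} = state_n + (h/2)·(k1 + k2).
0.600000: (0.810000, -1.900000)
  k1 = (-2.530000, -0.284100)
  predictor → (0.101600, -1.979548)
  k2 = (-2.903548, -0.840376)
  → (0.049303, -2.057427)
0.880000: (0.049303, -2.057427)
  k1 = (-2.981427, -0.860772)
  predictor → (-0.785496, -2.298443)
  k2 = (-3.516443, -1.466344)
  → (-0.860398, -2.383223)
(x(1.16), y(1.16)) ≈ (-0.8604, -2.3832)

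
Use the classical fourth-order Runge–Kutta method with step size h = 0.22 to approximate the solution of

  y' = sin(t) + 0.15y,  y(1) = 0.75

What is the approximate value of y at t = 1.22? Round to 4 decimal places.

0.9750

RK4: k1 = f(t_n, y_n); k2 = f(t_n + h/2, y_n + (h/2)·k1); k3 = f(t_n + h/2, y_n + (h/2)·k2); k4 = f(t_n + h, y_n + h·k3); y_{n+1} = y_n + (h/6)·(k1 + 2k2 + 2k3 + k4).
t=1.000000, y=0.750000:
  k1 = f(1.000000, 0.750000) = 0.953971
  k2 = f(1.110000, 0.854937) = 1.023939
  k3 = f(1.110000, 0.862633) = 1.025094
  k4 = f(1.220000, 0.975521) = 1.085427
  y ← 0.750000 + (0.22/6)·(k1 + 2k2 + 2k3 + k4) = 0.975040
y(1.22) ≈ 0.9750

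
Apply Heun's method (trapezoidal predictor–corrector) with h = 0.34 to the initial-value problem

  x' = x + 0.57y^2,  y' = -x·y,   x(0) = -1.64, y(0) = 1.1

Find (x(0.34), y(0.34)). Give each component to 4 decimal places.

Heun on (x,y): k1 = f(s_n, state_n); k2 = f(s_n + h, state_n + h·k1); state_{n+1} = state_n + (h/2)·(k1 + k2).
0.000000: (-1.640000, 1.100000)
  k1 = (-0.950300, 1.804000)
  predictor → (-1.963102, 1.713360)
  k2 = (-0.289809, 3.363500)
  → (-1.850818, 1.978475)
(x(0.34), y(0.34)) ≈ (-1.8508, 1.9785)

-1.8508, 1.9785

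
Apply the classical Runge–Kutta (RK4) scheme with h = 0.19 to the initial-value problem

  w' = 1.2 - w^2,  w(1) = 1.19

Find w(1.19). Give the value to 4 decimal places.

1.1569

RK4: k1 = f(s_n, w_n); k2 = f(s_n + h/2, w_n + (h/2)·k1); k3 = f(s_n + h/2, w_n + (h/2)·k2); k4 = f(s_n + h, w_n + h·k3); w_{n+1} = w_n + (h/6)·(k1 + 2k2 + 2k3 + k4).
s=1.000000, w=1.190000:
  k1 = f(1.000000, 1.190000) = -0.216100
  k2 = f(1.095000, 1.169470) = -0.167661
  k3 = f(1.095000, 1.174072) = -0.178445
  k4 = f(1.190000, 1.156095) = -0.136556
  w ← 1.190000 + (0.19/6)·(k1 + 2k2 + 2k3 + k4) = 1.156912
w(1.19) ≈ 1.1569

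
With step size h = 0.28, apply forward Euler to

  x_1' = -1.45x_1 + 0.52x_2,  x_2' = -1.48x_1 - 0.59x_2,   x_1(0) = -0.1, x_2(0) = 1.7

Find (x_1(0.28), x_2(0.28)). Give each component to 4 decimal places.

Euler on (x_1,x_2): x_1_{n+1} = x_1_n + h·x_1', x_2_{n+1} = x_2_n + h·x_2'.
0.000000: (-0.100000, 1.700000); f=(1.029000, -0.855000) → (0.188120, 1.460600)
(x_1(0.28), x_2(0.28)) ≈ (0.1881, 1.4606)

0.1881, 1.4606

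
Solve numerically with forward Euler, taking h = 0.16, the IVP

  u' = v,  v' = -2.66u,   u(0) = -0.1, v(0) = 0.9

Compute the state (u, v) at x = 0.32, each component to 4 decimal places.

0.1948, 0.9238

Euler on (u,v): u_{n+1} = u_n + h·u', v_{n+1} = v_n + h·v'.
0.000000: (-0.100000, 0.900000); f=(0.900000, 0.266000) → (0.044000, 0.942560)
0.160000: (0.044000, 0.942560); f=(0.942560, -0.117040) → (0.194810, 0.923834)
(u(0.32), v(0.32)) ≈ (0.1948, 0.9238)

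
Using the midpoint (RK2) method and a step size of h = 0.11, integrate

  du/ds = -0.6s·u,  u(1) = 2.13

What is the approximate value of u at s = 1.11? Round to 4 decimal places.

Midpoint: k1 = f(s_n, u_n); k2 = f(s_n + h/2, u_n + (h/2)·k1); u_{n+1} = u_n + h·k2.
s=1.000000, u=2.130000:
  k1 = f(1.000000, 2.130000) = -1.278000
  k2 = f(1.055000, 2.059710) = -1.303796
  u ← 2.130000 + 0.11·(-1.303796) = 1.986582
u(1.11) ≈ 1.9866

1.9866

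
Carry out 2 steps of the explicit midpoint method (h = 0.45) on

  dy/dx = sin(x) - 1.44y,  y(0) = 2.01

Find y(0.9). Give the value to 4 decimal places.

0.9089

Midpoint: k1 = f(x_n, y_n); k2 = f(x_n + h/2, y_n + (h/2)·k1); y_{n+1} = y_n + h·k2.
x=0.000000, y=2.010000:
  k1 = f(0.000000, 2.010000) = -2.894400
  k2 = f(0.225000, 1.358760) = -1.733508
  y ← 2.010000 + 0.45·(-1.733508) = 1.229921
x=0.450000, y=1.229921:
  k1 = f(0.450000, 1.229921) = -1.336121
  k2 = f(0.675000, 0.929294) = -0.713286
  y ← 1.229921 + 0.45·(-0.713286) = 0.908943
y(0.9) ≈ 0.9089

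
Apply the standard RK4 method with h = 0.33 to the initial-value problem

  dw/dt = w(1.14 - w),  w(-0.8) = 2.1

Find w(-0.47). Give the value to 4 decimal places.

RK4: k1 = f(t_n, w_n); k2 = f(t_n + h/2, w_n + (h/2)·k1); k3 = f(t_n + h/2, w_n + (h/2)·k2); k4 = f(t_n + h, w_n + h·k3); w_{n+1} = w_n + (h/6)·(k1 + 2k2 + 2k3 + k4).
t=-0.800000, w=2.100000:
  k1 = f(-0.800000, 2.100000) = -2.016000
  k2 = f(-0.635000, 1.767360) = -1.108771
  k3 = f(-0.635000, 1.917053) = -1.489651
  k4 = f(-0.470000, 1.608415) = -0.753406
  w ← 2.100000 + (0.33/6)·(k1 + 2k2 + 2k3 + k4) = 1.661856
w(-0.47) ≈ 1.6619

1.6619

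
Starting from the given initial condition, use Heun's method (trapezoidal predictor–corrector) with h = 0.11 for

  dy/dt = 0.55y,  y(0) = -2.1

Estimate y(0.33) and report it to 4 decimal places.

Heun: k1 = f(t_n, y_n); k2 = f(t_n + h, y_n + h·k1); y_{n+1} = y_n + (h/2)·(k1 + k2).
t=0.000000, y=-2.100000:
  k1 = f(0.000000, -2.100000) = -1.155000
  k2 = f(0.110000, -2.227050) = -1.224878
  y ← -2.100000 + (0.11/2)·(-1.155000 + (-1.224878)) = -2.230893
t=0.110000, y=-2.230893:
  k1 = f(0.110000, -2.230893) = -1.226991
  k2 = f(0.220000, -2.365862) = -1.301224
  y ← -2.230893 + (0.11/2)·(-1.226991 + (-1.301224)) = -2.369945
t=0.220000, y=-2.369945:
  k1 = f(0.220000, -2.369945) = -1.303470
  k2 = f(0.330000, -2.513327) = -1.382330
  y ← -2.369945 + (0.11/2)·(-1.303470 + (-1.382330)) = -2.517664
y(0.33) ≈ -2.5177

-2.5177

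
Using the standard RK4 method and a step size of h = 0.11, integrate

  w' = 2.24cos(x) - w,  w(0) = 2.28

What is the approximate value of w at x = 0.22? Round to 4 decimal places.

2.2683

RK4: k1 = f(x_n, w_n); k2 = f(x_n + h/2, w_n + (h/2)·k1); k3 = f(x_n + h/2, w_n + (h/2)·k2); k4 = f(x_n + h, w_n + h·k3); w_{n+1} = w_n + (h/6)·(k1 + 2k2 + 2k3 + k4).
x=0.000000, w=2.280000:
  k1 = f(0.000000, 2.280000) = -0.040000
  k2 = f(0.055000, 2.277800) = -0.041187
  k3 = f(0.055000, 2.277735) = -0.041122
  k4 = f(0.110000, 2.275477) = -0.049015
  w ← 2.280000 + (0.11/6)·(k1 + 2k2 + 2k3 + k4) = 2.275350
x=0.110000, w=2.275350:
  k1 = f(0.110000, 2.275350) = -0.048888
  k2 = f(0.165000, 2.272661) = -0.063084
  k3 = f(0.165000, 2.271880) = -0.062303
  k4 = f(0.220000, 2.268497) = -0.082486
  w ← 2.275350 + (0.11/6)·(k1 + 2k2 + 2k3 + k4) = 2.268344
w(0.22) ≈ 2.2683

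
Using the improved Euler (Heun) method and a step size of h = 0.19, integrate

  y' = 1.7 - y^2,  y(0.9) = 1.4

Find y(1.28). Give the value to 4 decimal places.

1.3410

Heun: k1 = f(t_n, y_n); k2 = f(t_n + h, y_n + h·k1); y_{n+1} = y_n + (h/2)·(k1 + k2).
t=0.900000, y=1.400000:
  k1 = f(0.900000, 1.400000) = -0.260000
  k2 = f(1.090000, 1.350600) = -0.124120
  y ← 1.400000 + (0.19/2)·(-0.260000 + (-0.124120)) = 1.363509
t=1.090000, y=1.363509:
  k1 = f(1.090000, 1.363509) = -0.159156
  k2 = f(1.280000, 1.333269) = -0.077606
  y ← 1.363509 + (0.19/2)·(-0.159156 + (-0.077606)) = 1.341016
y(1.28) ≈ 1.3410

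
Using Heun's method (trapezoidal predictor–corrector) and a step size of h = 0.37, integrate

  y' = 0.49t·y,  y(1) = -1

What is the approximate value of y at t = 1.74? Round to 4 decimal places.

Heun: k1 = f(t_n, y_n); k2 = f(t_n + h, y_n + h·k1); y_{n+1} = y_n + (h/2)·(k1 + k2).
t=1.000000, y=-1.000000:
  k1 = f(1.000000, -1.000000) = -0.490000
  k2 = f(1.370000, -1.181300) = -0.793007
  y ← -1.000000 + (0.37/2)·(-0.490000 + (-0.793007)) = -1.237356
t=1.370000, y=-1.237356:
  k1 = f(1.370000, -1.237356) = -0.830637
  k2 = f(1.740000, -1.544692) = -1.317004
  y ← -1.237356 + (0.37/2)·(-0.830637 + (-1.317004)) = -1.634670
y(1.74) ≈ -1.6347

-1.6347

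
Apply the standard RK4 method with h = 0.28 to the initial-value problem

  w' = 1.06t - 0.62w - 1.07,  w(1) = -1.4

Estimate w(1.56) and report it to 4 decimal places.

-0.8455

RK4: k1 = f(t_n, w_n); k2 = f(t_n + h/2, w_n + (h/2)·k1); k3 = f(t_n + h/2, w_n + (h/2)·k2); k4 = f(t_n + h, w_n + h·k3); w_{n+1} = w_n + (h/6)·(k1 + 2k2 + 2k3 + k4).
t=1.000000, w=-1.400000:
  k1 = f(1.000000, -1.400000) = 0.858000
  k2 = f(1.140000, -1.279880) = 0.931926
  k3 = f(1.140000, -1.269530) = 0.925509
  k4 = f(1.280000, -1.140858) = 0.994132
  w ← -1.400000 + (0.28/6)·(k1 + 2k2 + 2k3 + k4) = -1.140207
t=1.280000, w=-1.140207:
  k1 = f(1.280000, -1.140207) = 0.993728
  k2 = f(1.420000, -1.001085) = 1.055873
  k3 = f(1.420000, -0.992384) = 1.050478
  k4 = f(1.560000, -0.846073) = 1.108165
  w ← -1.140207 + (0.28/6)·(k1 + 2k2 + 2k3 + k4) = -0.845526
w(1.56) ≈ -0.8455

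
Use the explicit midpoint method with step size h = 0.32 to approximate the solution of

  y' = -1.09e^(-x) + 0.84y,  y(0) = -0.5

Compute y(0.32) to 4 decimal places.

-0.9966

Midpoint: k1 = f(x_n, y_n); k2 = f(x_n + h/2, y_n + (h/2)·k1); y_{n+1} = y_n + h·k2.
x=0.000000, y=-0.500000:
  k1 = f(0.000000, -0.500000) = -1.510000
  k2 = f(0.160000, -0.741600) = -1.551781
  y ← -0.500000 + 0.32·(-1.551781) = -0.996570
y(0.32) ≈ -0.9966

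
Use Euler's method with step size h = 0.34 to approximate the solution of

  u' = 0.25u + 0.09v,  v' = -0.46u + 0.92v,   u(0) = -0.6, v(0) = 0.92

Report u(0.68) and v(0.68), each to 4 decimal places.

Euler on (u,v): u_{n+1} = u_n + h·u', v_{n+1} = v_n + h·v'.
0.000000: (-0.600000, 0.920000); f=(-0.067200, 1.122400) → (-0.622848, 1.301616)
0.340000: (-0.622848, 1.301616); f=(-0.038567, 1.483997) → (-0.635961, 1.806175)
(u(0.68), v(0.68)) ≈ (-0.6360, 1.8062)

-0.6360, 1.8062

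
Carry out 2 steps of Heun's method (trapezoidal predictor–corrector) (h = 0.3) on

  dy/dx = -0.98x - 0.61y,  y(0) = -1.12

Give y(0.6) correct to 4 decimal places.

Heun: k1 = f(x_n, y_n); k2 = f(x_n + h, y_n + h·k1); y_{n+1} = y_n + (h/2)·(k1 + k2).
x=0.000000, y=-1.120000:
  k1 = f(0.000000, -1.120000) = 0.683200
  k2 = f(0.300000, -0.915040) = 0.264174
  y ← -1.120000 + (0.3/2)·(0.683200 + 0.264174) = -0.977894
x=0.300000, y=-0.977894:
  k1 = f(0.300000, -0.977894) = 0.302515
  k2 = f(0.600000, -0.887139) = -0.046845
  y ← -0.977894 + (0.3/2)·(0.302515 + (-0.046845)) = -0.939543
y(0.6) ≈ -0.9395

-0.9395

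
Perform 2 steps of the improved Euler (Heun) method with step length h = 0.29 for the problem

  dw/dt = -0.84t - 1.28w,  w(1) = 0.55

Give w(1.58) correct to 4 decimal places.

-0.1866

Heun: k1 = f(t_n, w_n); k2 = f(t_n + h, w_n + h·k1); w_{n+1} = w_n + (h/2)·(k1 + k2).
t=1.000000, w=0.550000:
  k1 = f(1.000000, 0.550000) = -1.544000
  k2 = f(1.290000, 0.102240) = -1.214467
  w ← 0.550000 + (0.29/2)·(-1.544000 + (-1.214467)) = 0.150022
t=1.290000, w=0.150022:
  k1 = f(1.290000, 0.150022) = -1.275628
  k2 = f(1.580000, -0.219910) = -1.045715
  w ← 0.150022 + (0.29/2)·(-1.275628 + (-1.045715)) = -0.186573
w(1.58) ≈ -0.1866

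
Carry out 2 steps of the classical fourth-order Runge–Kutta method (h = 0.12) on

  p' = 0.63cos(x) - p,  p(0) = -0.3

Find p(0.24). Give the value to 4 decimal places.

-0.1029

RK4: k1 = f(x_n, p_n); k2 = f(x_n + h/2, p_n + (h/2)·k1); k3 = f(x_n + h/2, p_n + (h/2)·k2); k4 = f(x_n + h, p_n + h·k3); p_{n+1} = p_n + (h/6)·(k1 + 2k2 + 2k3 + k4).
x=0.000000, p=-0.300000:
  k1 = f(0.000000, -0.300000) = 0.930000
  k2 = f(0.060000, -0.244200) = 0.873066
  k3 = f(0.060000, -0.247616) = 0.876482
  k4 = f(0.120000, -0.194822) = 0.820292
  p ← -0.300000 + (0.12/6)·(k1 + 2k2 + 2k3 + k4) = -0.195012
x=0.120000, p=-0.195012:
  k1 = f(0.120000, -0.195012) = 0.820482
  k2 = f(0.180000, -0.145783) = 0.765605
  k3 = f(0.180000, -0.149076) = 0.768897
  k4 = f(0.240000, -0.102745) = 0.714687
  p ← -0.195012 + (0.12/6)·(k1 + 2k2 + 2k3 + k4) = -0.102929
p(0.24) ≈ -0.1029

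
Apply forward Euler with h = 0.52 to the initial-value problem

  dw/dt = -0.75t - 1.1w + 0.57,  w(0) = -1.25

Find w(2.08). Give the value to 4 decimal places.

Euler: w_{n+1} = w_n + h·f(t_n, w_n).
t=0.000000, w=-1.250000: f=1.945000 → w ← -1.250000 + 0.52·1.945000 = -0.238600
t=0.520000, w=-0.238600: f=0.442460 → w ← -0.238600 + 0.52·0.442460 = -0.008521
t=1.040000, w=-0.008521: f=-0.200627 → w ← -0.008521 + 0.52·(-0.200627) = -0.112847
t=1.560000, w=-0.112847: f=-0.475868 → w ← -0.112847 + 0.52·(-0.475868) = -0.360298
w(2.08) ≈ -0.3603

-0.3603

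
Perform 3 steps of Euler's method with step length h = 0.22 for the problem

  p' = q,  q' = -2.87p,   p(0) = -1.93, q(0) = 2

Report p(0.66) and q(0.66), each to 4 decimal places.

Euler on (p,q): p_{n+1} = p_n + h·p', q_{n+1} = q_n + h·q'.
0.000000: (-1.930000, 2.000000); f=(2.000000, 5.539100) → (-1.490000, 3.218602)
0.220000: (-1.490000, 3.218602); f=(3.218602, 4.276300) → (-0.781908, 4.159388)
0.440000: (-0.781908, 4.159388); f=(4.159388, 2.244075) → (0.133158, 4.653084)
(p(0.66), q(0.66)) ≈ (0.1332, 4.6531)

0.1332, 4.6531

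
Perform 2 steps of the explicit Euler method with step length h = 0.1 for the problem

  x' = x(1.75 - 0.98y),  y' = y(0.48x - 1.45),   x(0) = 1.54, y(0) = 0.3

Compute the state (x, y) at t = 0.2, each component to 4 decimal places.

Euler on (x,y): x_{n+1} = x_n + h·x', y_{n+1} = y_n + h·y'.
0.000000: (1.540000, 0.300000); f=(2.242240, -0.213240) → (1.764224, 0.278676)
0.100000: (1.764224, 0.278676); f=(2.605578, -0.168090) → (2.024782, 0.261867)
(x(0.2), y(0.2)) ≈ (2.0248, 0.2619)

2.0248, 0.2619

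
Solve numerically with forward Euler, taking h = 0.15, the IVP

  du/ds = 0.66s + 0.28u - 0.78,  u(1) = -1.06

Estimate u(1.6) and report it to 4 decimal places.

Euler: u_{n+1} = u_n + h·f(s_n, u_n).
s=1.000000, u=-1.060000: f=-0.416800 → u ← -1.060000 + 0.15·(-0.416800) = -1.122520
s=1.150000, u=-1.122520: f=-0.335306 → u ← -1.122520 + 0.15·(-0.335306) = -1.172816
s=1.300000, u=-1.172816: f=-0.250388 → u ← -1.172816 + 0.15·(-0.250388) = -1.210374
s=1.450000, u=-1.210374: f=-0.161905 → u ← -1.210374 + 0.15·(-0.161905) = -1.234660
u(1.6) ≈ -1.2347

-1.2347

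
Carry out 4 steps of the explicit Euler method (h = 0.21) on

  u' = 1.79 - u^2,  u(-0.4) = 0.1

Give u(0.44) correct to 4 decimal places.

Euler: u_{n+1} = u_n + h·f(x_n, u_n).
x=-0.400000, u=0.100000: f=1.780000 → u ← 0.100000 + 0.21·1.780000 = 0.473800
x=-0.190000, u=0.473800: f=1.565514 → u ← 0.473800 + 0.21·1.565514 = 0.802558
x=0.020000, u=0.802558: f=1.145901 → u ← 0.802558 + 0.21·1.145901 = 1.043197
x=0.230000, u=1.043197: f=0.701740 → u ← 1.043197 + 0.21·0.701740 = 1.190562
u(0.44) ≈ 1.1906

1.1906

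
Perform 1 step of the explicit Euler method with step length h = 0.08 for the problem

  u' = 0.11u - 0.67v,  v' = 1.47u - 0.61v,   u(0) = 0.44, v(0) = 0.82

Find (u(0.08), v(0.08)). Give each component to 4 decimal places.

Euler on (u,v): u_{n+1} = u_n + h·u', v_{n+1} = v_n + h·v'.
0.000000: (0.440000, 0.820000); f=(-0.501000, 0.146600) → (0.399920, 0.831728)
(u(0.08), v(0.08)) ≈ (0.3999, 0.8317)

0.3999, 0.8317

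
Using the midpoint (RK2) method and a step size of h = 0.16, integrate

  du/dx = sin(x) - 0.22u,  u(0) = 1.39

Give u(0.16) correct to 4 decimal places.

Midpoint: k1 = f(x_n, u_n); k2 = f(x_n + h/2, u_n + (h/2)·k1); u_{n+1} = u_n + h·k2.
x=0.000000, u=1.390000:
  k1 = f(0.000000, 1.390000) = -0.305800
  k2 = f(0.080000, 1.365536) = -0.220503
  u ← 1.390000 + 0.16·(-0.220503) = 1.354719
u(0.16) ≈ 1.3547

1.3547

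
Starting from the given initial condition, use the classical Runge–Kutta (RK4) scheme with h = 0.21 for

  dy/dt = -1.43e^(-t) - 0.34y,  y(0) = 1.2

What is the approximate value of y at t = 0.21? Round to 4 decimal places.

0.8562

RK4: k1 = f(t_n, y_n); k2 = f(t_n + h/2, y_n + (h/2)·k1); k3 = f(t_n + h/2, y_n + (h/2)·k2); k4 = f(t_n + h, y_n + h·k3); y_{n+1} = y_n + (h/6)·(k1 + 2k2 + 2k3 + k4).
t=0.000000, y=1.200000:
  k1 = f(0.000000, 1.200000) = -1.838000
  k2 = f(0.105000, 1.007010) = -1.629847
  k3 = f(0.105000, 1.028866) = -1.637279
  k4 = f(0.210000, 0.856172) = -1.450234
  y ← 1.200000 + (0.21/6)·(k1 + 2k2 + 2k3 + k4) = 0.856213
y(0.21) ≈ 0.8562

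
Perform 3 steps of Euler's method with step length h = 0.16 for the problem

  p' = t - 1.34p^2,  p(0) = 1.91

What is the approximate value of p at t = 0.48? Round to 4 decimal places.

Euler: p_{n+1} = p_n + h·f(t_n, p_n).
t=0.000000, p=1.910000: f=-4.888454 → p ← 1.910000 + 0.16·(-4.888454) = 1.127847
t=0.160000, p=1.127847: f=-1.544533 → p ← 1.127847 + 0.16·(-1.544533) = 0.880722
t=0.320000, p=0.880722: f=-0.719400 → p ← 0.880722 + 0.16·(-0.719400) = 0.765618
p(0.48) ≈ 0.7656

0.7656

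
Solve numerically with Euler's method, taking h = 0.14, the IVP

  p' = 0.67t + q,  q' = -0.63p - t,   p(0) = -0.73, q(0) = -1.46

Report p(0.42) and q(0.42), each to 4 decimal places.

-1.2770, -1.2735

Euler on (p,q): p_{n+1} = p_n + h·p', q_{n+1} = q_n + h·q'.
0.000000: (-0.730000, -1.460000); f=(-1.460000, 0.459900) → (-0.934400, -1.395614)
0.140000: (-0.934400, -1.395614); f=(-1.301814, 0.448672) → (-1.116654, -1.332800)
0.280000: (-1.116654, -1.332800); f=(-1.145200, 0.423492) → (-1.276982, -1.273511)
(p(0.42), q(0.42)) ≈ (-1.2770, -1.2735)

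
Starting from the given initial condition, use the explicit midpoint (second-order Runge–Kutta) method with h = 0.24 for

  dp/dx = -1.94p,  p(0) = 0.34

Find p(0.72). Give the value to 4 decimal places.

0.0903

Midpoint: k1 = f(x_n, p_n); k2 = f(x_n + h/2, p_n + (h/2)·k1); p_{n+1} = p_n + h·k2.
x=0.000000, p=0.340000:
  k1 = f(0.000000, 0.340000) = -0.659600
  k2 = f(0.120000, 0.260848) = -0.506045
  p ← 0.340000 + 0.24·(-0.506045) = 0.218549
x=0.240000, p=0.218549:
  k1 = f(0.240000, 0.218549) = -0.423985
  k2 = f(0.360000, 0.167671) = -0.325282
  p ← 0.218549 + 0.24·(-0.325282) = 0.140482
x=0.480000, p=0.140482:
  k1 = f(0.480000, 0.140482) = -0.272534
  k2 = f(0.600000, 0.107777) = -0.209088
  p ← 0.140482 + 0.24·(-0.209088) = 0.090300
p(0.72) ≈ 0.0903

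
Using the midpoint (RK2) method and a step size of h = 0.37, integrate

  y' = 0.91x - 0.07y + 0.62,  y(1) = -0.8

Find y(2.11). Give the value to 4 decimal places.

Midpoint: k1 = f(x_n, y_n); k2 = f(x_n + h/2, y_n + (h/2)·k1); y_{n+1} = y_n + h·k2.
x=1.000000, y=-0.800000:
  k1 = f(1.000000, -0.800000) = 1.586000
  k2 = f(1.185000, -0.506590) = 1.733811
  y ← -0.800000 + 0.37·1.733811 = -0.158490
x=1.370000, y=-0.158490:
  k1 = f(1.370000, -0.158490) = 1.877794
  k2 = f(1.555000, 0.188902) = 2.021827
  y ← -0.158490 + 0.37·2.021827 = 0.589586
x=1.740000, y=0.589586:
  k1 = f(1.740000, 0.589586) = 2.162129
  k2 = f(1.925000, 0.989580) = 2.302479
  y ← 0.589586 + 0.37·2.302479 = 1.441503
y(2.11) ≈ 1.4415

1.4415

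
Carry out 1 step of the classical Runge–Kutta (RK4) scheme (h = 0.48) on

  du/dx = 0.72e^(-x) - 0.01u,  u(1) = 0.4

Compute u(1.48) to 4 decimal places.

0.4988

RK4: k1 = f(x_n, u_n); k2 = f(x_n + h/2, u_n + (h/2)·k1); k3 = f(x_n + h/2, u_n + (h/2)·k2); k4 = f(x_n + h, u_n + h·k3); u_{n+1} = u_n + (h/6)·(k1 + 2k2 + 2k3 + k4).
x=1.000000, u=0.400000:
  k1 = f(1.000000, 0.400000) = 0.260873
  k2 = f(1.240000, 0.462610) = 0.203731
  k3 = f(1.240000, 0.448895) = 0.203868
  k4 = f(1.480000, 0.497856) = 0.158921
  u ← 0.400000 + (0.48/6)·(k1 + 2k2 + 2k3 + k4) = 0.498799
u(1.48) ≈ 0.4988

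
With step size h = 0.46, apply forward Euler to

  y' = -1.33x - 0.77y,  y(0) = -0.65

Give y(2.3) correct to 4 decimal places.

Euler: y_{n+1} = y_n + h·f(x_n, y_n).
x=0.000000, y=-0.650000: f=0.500500 → y ← -0.650000 + 0.46·0.500500 = -0.419770
x=0.460000, y=-0.419770: f=-0.288577 → y ← -0.419770 + 0.46·(-0.288577) = -0.552515
x=0.920000, y=-0.552515: f=-0.798163 → y ← -0.552515 + 0.46·(-0.798163) = -0.919670
x=1.380000, y=-0.919670: f=-1.127254 → y ← -0.919670 + 0.46·(-1.127254) = -1.438207
x=1.840000, y=-1.438207: f=-1.339780 → y ← -1.438207 + 0.46·(-1.339780) = -2.054506
y(2.3) ≈ -2.0545

-2.0545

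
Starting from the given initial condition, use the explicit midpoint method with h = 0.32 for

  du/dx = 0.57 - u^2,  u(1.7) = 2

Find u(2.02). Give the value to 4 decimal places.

Midpoint: k1 = f(x_n, u_n); k2 = f(x_n + h/2, u_n + (h/2)·k1); u_{n+1} = u_n + h·k2.
x=1.700000, u=2.000000:
  k1 = f(1.700000, 2.000000) = -3.430000
  k2 = f(1.860000, 1.451200) = -1.535981
  u ← 2.000000 + 0.32·(-1.535981) = 1.508486
u(2.02) ≈ 1.5085

1.5085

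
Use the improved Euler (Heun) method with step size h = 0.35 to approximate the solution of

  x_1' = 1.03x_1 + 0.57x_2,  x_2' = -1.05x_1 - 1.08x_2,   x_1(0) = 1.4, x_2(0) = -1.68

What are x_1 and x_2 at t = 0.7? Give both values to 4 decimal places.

1.9199, -1.6469

Heun on (x_1,x_2): k1 = f(t_n, state_n); k2 = f(t_n + h, state_n + h·k1); state_{n+1} = state_n + (h/2)·(k1 + k2).
0.000000: (1.400000, -1.680000)
  k1 = (0.484400, 0.344400)
  predictor → (1.569540, -1.559460)
  k2 = (0.727734, 0.036200)
  → (1.612123, -1.613395)
0.350000: (1.612123, -1.613395)
  k1 = (0.740852, 0.049737)
  predictor → (1.871422, -1.595987)
  k2 = (1.017852, -0.241327)
  → (1.919897, -1.646923)
(x_1(0.7), x_2(0.7)) ≈ (1.9199, -1.6469)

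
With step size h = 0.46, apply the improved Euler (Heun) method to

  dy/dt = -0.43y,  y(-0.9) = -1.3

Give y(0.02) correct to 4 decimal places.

-0.8779

Heun: k1 = f(t_n, y_n); k2 = f(t_n + h, y_n + h·k1); y_{n+1} = y_n + (h/2)·(k1 + k2).
t=-0.900000, y=-1.300000:
  k1 = f(-0.900000, -1.300000) = 0.559000
  k2 = f(-0.440000, -1.042860) = 0.448430
  y ← -1.300000 + (0.46/2)·(0.559000 + 0.448430) = -1.068291
t=-0.440000, y=-1.068291:
  k1 = f(-0.440000, -1.068291) = 0.459365
  k2 = f(0.020000, -0.856983) = 0.368503
  y ← -1.068291 + (0.46/2)·(0.459365 + 0.368503) = -0.877882
y(0.02) ≈ -0.8779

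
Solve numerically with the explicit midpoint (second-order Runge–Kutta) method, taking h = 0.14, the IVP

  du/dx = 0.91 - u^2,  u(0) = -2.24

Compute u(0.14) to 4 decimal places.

-3.0070

Midpoint: k1 = f(x_n, u_n); k2 = f(x_n + h/2, u_n + (h/2)·k1); u_{n+1} = u_n + h·k2.
x=0.000000, u=-2.240000:
  k1 = f(0.000000, -2.240000) = -4.107600
  k2 = f(0.070000, -2.527532) = -5.478418
  u ← -2.240000 + 0.14·(-5.478418) = -3.006979
u(0.14) ≈ -3.0070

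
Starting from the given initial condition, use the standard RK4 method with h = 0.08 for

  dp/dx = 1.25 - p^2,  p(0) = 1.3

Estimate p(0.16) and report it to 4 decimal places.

RK4: k1 = f(x_n, p_n); k2 = f(x_n + h/2, p_n + (h/2)·k1); k3 = f(x_n + h/2, p_n + (h/2)·k2); k4 = f(x_n + h, p_n + h·k3); p_{n+1} = p_n + (h/6)·(k1 + 2k2 + 2k3 + k4).
x=0.000000, p=1.300000:
  k1 = f(0.000000, 1.300000) = -0.440000
  k2 = f(0.040000, 1.282400) = -0.394550
  k3 = f(0.040000, 1.284218) = -0.399216
  k4 = f(0.080000, 1.268063) = -0.357983
  p ← 1.300000 + (0.08/6)·(k1 + 2k2 + 2k3 + k4) = 1.268193
x=0.080000, p=1.268193:
  k1 = f(0.080000, 1.268193) = -0.358314
  k2 = f(0.120000, 1.253861) = -0.322166
  k3 = f(0.120000, 1.255306) = -0.325794
  k4 = f(0.160000, 1.242130) = -0.292886
  p ← 1.268193 + (0.08/6)·(k1 + 2k2 + 2k3 + k4) = 1.242232
p(0.16) ≈ 1.2422

1.2422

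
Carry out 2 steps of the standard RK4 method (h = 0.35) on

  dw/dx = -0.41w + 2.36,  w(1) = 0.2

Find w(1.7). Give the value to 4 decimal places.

1.5862

RK4: k1 = f(x_n, w_n); k2 = f(x_n + h/2, w_n + (h/2)·k1); k3 = f(x_n + h/2, w_n + (h/2)·k2); k4 = f(x_n + h, w_n + h·k3); w_{n+1} = w_n + (h/6)·(k1 + 2k2 + 2k3 + k4).
x=1.000000, w=0.200000:
  k1 = f(1.000000, 0.200000) = 2.278000
  k2 = f(1.175000, 0.598650) = 2.114553
  k3 = f(1.175000, 0.570047) = 2.126281
  k4 = f(1.350000, 0.944198) = 1.972879
  w ← 0.200000 + (0.35/6)·(k1 + 2k2 + 2k3 + k4) = 0.942732
x=1.350000, w=0.942732:
  k1 = f(1.350000, 0.942732) = 1.973480
  k2 = f(1.525000, 1.288091) = 1.831883
  k3 = f(1.525000, 1.263311) = 1.842042
  k4 = f(1.700000, 1.587447) = 1.709147
  w ← 0.942732 + (0.35/6)·(k1 + 2k2 + 2k3 + k4) = 1.586176
w(1.7) ≈ 1.5862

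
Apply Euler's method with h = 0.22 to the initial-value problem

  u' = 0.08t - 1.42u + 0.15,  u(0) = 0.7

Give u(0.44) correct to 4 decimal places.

0.3905

Euler: u_{n+1} = u_n + h·f(t_n, u_n).
t=0.000000, u=0.700000: f=-0.844000 → u ← 0.700000 + 0.22·(-0.844000) = 0.514320
t=0.220000, u=0.514320: f=-0.562734 → u ← 0.514320 + 0.22·(-0.562734) = 0.390518
u(0.44) ≈ 0.3905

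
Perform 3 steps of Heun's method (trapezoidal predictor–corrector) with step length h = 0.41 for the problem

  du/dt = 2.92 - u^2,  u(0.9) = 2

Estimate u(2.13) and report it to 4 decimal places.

Heun: k1 = f(t_n, u_n); k2 = f(t_n + h, u_n + h·k1); u_{n+1} = u_n + (h/2)·(k1 + k2).
t=0.900000, u=2.000000:
  k1 = f(0.900000, 2.000000) = -1.080000
  k2 = f(1.310000, 1.557200) = 0.495128
  u ← 2.000000 + (0.41/2)·(-1.080000 + 0.495128) = 1.880101
t=1.310000, u=1.880101:
  k1 = f(1.310000, 1.880101) = -0.614781
  k2 = f(1.720000, 1.628041) = 0.269482
  u ← 1.880101 + (0.41/2)·(-0.614781 + 0.269482) = 1.809315
t=1.720000, u=1.809315:
  k1 = f(1.720000, 1.809315) = -0.353621
  k2 = f(2.130000, 1.664330) = 0.150004
  u ← 1.809315 + (0.41/2)·(-0.353621 + 0.150004) = 1.767574
u(2.13) ≈ 1.7676

1.7676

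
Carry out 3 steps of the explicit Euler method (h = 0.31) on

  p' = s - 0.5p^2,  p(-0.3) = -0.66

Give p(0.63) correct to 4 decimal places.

Euler: p_{n+1} = p_n + h·f(s_n, p_n).
s=-0.300000, p=-0.660000: f=-0.517800 → p ← -0.660000 + 0.31·(-0.517800) = -0.820518
s=0.010000, p=-0.820518: f=-0.326625 → p ← -0.820518 + 0.31·(-0.326625) = -0.921772
s=0.320000, p=-0.921772: f=-0.104832 → p ← -0.921772 + 0.31·(-0.104832) = -0.954269
p(0.63) ≈ -0.9543

-0.9543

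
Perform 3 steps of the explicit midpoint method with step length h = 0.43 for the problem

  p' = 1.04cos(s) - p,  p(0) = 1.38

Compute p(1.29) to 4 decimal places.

0.8796

Midpoint: k1 = f(s_n, p_n); k2 = f(s_n + h/2, p_n + (h/2)·k1); p_{n+1} = p_n + h·k2.
s=0.000000, p=1.380000:
  k1 = f(0.000000, 1.380000) = -0.340000
  k2 = f(0.215000, 1.306900) = -0.290845
  p ← 1.380000 + 0.43·(-0.290845) = 1.254937
s=0.430000, p=1.254937:
  k1 = f(0.430000, 1.254937) = -0.309612
  k2 = f(0.645000, 1.188370) = -0.357306
  p ← 1.254937 + 0.43·(-0.357306) = 1.101295
s=0.860000, p=1.101295:
  k1 = f(0.860000, 1.101295) = -0.422760
  k2 = f(1.075000, 1.010402) = -0.515640
  p ← 1.101295 + 0.43·(-0.515640) = 0.879570
p(1.29) ≈ 0.8796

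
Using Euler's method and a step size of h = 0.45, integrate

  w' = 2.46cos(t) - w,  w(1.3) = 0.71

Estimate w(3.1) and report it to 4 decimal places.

Euler: w_{n+1} = w_n + h·f(t_n, w_n).
t=1.300000, w=0.710000: f=-0.051953 → w ← 0.710000 + 0.45·(-0.051953) = 0.686621
t=1.750000, w=0.686621: f=-1.125107 → w ← 0.686621 + 0.45·(-1.125107) = 0.180323
t=2.200000, w=0.180323: f=-1.628036 → w ← 0.180323 + 0.45·(-1.628036) = -0.552293
t=2.650000, w=-0.552293: f=-1.616399 → w ← -0.552293 + 0.45·(-1.616399) = -1.279673
w(3.1) ≈ -1.2797

-1.2797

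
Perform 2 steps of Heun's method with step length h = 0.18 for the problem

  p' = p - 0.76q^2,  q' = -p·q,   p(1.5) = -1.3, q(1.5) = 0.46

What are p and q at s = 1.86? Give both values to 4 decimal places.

Heun on (p,q): k1 = f(s_n, state_n); k2 = f(s_n + h, state_n + h·k1); state_{n+1} = state_n + (h/2)·(k1 + k2).
1.500000: (-1.300000, 0.460000)
  k1 = (-1.460816, 0.598000)
  predictor → (-1.562947, 0.567640)
  k2 = (-1.807830, 0.887191)
  → (-1.594178, 0.593667)
1.680000: (-1.594178, 0.593667)
  k1 = (-1.862033, 0.946411)
  predictor → (-1.929344, 0.764021)
  k2 = (-2.372978, 1.474060)
  → (-1.975329, 0.811510)
(p(1.86), q(1.86)) ≈ (-1.9753, 0.8115)

-1.9753, 0.8115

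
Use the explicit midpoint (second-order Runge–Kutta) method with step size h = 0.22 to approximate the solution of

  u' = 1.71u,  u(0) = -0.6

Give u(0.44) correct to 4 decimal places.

-1.2562

Midpoint: k1 = f(t_n, u_n); k2 = f(t_n + h/2, u_n + (h/2)·k1); u_{n+1} = u_n + h·k2.
t=0.000000, u=-0.600000:
  k1 = f(0.000000, -0.600000) = -1.026000
  k2 = f(0.110000, -0.712860) = -1.218991
  u ← -0.600000 + 0.22·(-1.218991) = -0.868178
t=0.220000, u=-0.868178:
  k1 = f(0.220000, -0.868178) = -1.484584
  k2 = f(0.330000, -1.031482) = -1.763835
  u ← -0.868178 + 0.22·(-1.763835) = -1.256222
u(0.44) ≈ -1.2562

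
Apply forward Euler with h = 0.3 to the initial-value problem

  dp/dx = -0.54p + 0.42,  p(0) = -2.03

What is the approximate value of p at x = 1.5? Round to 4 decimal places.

-0.3826

Euler: p_{n+1} = p_n + h·f(x_n, p_n).
x=0.000000, p=-2.030000: f=1.516200 → p ← -2.030000 + 0.3·1.516200 = -1.575140
x=0.300000, p=-1.575140: f=1.270576 → p ← -1.575140 + 0.3·1.270576 = -1.193967
x=0.600000, p=-1.193967: f=1.064742 → p ← -1.193967 + 0.3·1.064742 = -0.874545
x=0.900000, p=-0.874545: f=0.892254 → p ← -0.874545 + 0.3·0.892254 = -0.606868
x=1.200000, p=-0.606868: f=0.747709 → p ← -0.606868 + 0.3·0.747709 = -0.382556
p(1.5) ≈ -0.3826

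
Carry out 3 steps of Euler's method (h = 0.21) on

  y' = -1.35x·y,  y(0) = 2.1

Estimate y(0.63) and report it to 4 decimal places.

Euler: y_{n+1} = y_n + h·f(x_n, y_n).
x=0.000000, y=2.100000: f=0.000000 → y ← 2.100000 + 0.21·0.000000 = 2.100000
x=0.210000, y=2.100000: f=-0.595350 → y ← 2.100000 + 0.21·(-0.595350) = 1.974977
x=0.420000, y=1.974977: f=-1.119812 → y ← 1.974977 + 0.21·(-1.119812) = 1.739816
y(0.63) ≈ 1.7398

1.7398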